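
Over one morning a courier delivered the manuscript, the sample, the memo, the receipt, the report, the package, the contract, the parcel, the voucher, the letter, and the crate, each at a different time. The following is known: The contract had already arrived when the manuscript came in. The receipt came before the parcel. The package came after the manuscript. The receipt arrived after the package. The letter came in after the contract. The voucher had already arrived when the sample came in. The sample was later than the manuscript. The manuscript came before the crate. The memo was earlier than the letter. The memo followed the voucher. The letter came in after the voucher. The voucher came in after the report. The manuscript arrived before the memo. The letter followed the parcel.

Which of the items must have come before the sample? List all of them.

Directly stated before the sample: the manuscript and the voucher.
The contract reaches the sample via the contract → the manuscript → the sample.
The report reaches the sample via the report → the voucher → the sample.
No chain forces the crate (or any of the others) ahead of the sample.

the contract, the manuscript, the report, the voucher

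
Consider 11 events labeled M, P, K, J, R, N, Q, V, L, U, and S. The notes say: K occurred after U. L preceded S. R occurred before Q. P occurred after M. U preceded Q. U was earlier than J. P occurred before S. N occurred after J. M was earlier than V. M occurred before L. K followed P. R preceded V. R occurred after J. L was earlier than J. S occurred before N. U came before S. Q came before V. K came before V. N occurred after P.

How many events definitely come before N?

6

Directly stated before N: J, P, and S.
L reaches N via L → J → N.
M reaches N via M → P → N.
U reaches N via U → S → N.
No chain forces Q (or any of the others) ahead of N.
That's J, L, M, P, S, and U — 6 in all.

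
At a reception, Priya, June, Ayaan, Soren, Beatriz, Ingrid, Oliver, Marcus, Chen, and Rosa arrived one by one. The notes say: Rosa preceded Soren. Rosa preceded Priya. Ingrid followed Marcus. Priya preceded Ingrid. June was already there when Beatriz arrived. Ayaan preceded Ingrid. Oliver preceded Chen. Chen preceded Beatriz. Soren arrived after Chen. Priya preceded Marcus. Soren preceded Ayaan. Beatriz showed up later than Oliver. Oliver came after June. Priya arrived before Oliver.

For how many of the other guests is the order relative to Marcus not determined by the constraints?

6

Forced before Marcus: Priya and Rosa; forced after Marcus: Ingrid.
That leaves Ayaan, Beatriz, Chen, June, Oliver, and Soren with no forced order relative to Marcus — 6.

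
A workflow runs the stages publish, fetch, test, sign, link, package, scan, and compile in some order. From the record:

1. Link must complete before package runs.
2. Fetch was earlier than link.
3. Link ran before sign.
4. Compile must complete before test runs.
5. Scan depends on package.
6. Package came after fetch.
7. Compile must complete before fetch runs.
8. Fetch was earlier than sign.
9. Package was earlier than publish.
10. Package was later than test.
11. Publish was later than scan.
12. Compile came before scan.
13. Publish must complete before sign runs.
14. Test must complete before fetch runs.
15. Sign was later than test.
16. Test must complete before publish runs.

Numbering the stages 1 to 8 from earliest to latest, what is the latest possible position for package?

5

Package must come before publish, scan, and sign — 3 stages forced after it.
Everything else can be placed before package in some valid order, so package can sit as late as position 8 − 3 = 5.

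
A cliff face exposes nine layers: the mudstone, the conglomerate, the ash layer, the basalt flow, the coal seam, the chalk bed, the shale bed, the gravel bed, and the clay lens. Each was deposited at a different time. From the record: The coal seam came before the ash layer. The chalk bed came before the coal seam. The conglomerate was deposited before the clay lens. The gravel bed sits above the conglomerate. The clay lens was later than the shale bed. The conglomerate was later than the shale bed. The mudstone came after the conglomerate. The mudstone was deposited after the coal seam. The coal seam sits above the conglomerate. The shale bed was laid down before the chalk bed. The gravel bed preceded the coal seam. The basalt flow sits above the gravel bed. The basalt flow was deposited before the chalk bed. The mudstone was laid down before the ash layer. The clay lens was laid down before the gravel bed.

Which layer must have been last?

Every other layer has a chain of constraints placing it before the ash layer, so the ash layer is last.

the ash layer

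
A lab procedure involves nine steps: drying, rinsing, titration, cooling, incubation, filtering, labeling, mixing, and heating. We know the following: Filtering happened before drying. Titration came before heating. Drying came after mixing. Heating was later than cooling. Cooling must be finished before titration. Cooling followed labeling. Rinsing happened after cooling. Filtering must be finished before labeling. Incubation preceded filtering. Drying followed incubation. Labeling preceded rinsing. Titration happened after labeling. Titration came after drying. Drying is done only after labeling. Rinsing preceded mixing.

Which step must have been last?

heating

Every other step has a chain of constraints placing it before heating, so heating is last.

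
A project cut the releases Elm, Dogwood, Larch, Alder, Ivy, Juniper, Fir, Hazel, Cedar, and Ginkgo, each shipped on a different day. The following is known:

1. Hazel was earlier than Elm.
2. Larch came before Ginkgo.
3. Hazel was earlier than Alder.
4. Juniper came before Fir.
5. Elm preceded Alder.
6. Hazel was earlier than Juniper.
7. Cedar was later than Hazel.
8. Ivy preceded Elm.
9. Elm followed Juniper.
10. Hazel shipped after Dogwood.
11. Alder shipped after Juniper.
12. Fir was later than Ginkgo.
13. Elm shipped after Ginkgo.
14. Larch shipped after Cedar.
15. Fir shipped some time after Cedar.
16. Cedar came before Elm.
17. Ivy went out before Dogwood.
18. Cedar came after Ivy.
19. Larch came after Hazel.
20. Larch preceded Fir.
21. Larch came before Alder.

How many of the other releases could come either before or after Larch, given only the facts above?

1

Forced before Larch: Cedar, Dogwood, Hazel, and Ivy; forced after Larch: Alder, Elm, Fir, and Ginkgo.
That leaves Juniper with no forced order relative to Larch — 1.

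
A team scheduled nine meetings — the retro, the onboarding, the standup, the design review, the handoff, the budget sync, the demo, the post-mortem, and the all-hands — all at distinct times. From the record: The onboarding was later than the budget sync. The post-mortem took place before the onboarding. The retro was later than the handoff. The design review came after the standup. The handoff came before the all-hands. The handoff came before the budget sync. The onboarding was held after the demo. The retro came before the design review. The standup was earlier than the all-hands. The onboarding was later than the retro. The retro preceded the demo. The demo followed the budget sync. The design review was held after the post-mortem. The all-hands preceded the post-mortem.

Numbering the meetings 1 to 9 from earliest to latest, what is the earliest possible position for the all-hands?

The handoff and the standup must both come before the all-hands — 2 forced predecessors.
Nothing else is forced ahead of the all-hands, so its earliest slot is position 2 + 1 = 3.

3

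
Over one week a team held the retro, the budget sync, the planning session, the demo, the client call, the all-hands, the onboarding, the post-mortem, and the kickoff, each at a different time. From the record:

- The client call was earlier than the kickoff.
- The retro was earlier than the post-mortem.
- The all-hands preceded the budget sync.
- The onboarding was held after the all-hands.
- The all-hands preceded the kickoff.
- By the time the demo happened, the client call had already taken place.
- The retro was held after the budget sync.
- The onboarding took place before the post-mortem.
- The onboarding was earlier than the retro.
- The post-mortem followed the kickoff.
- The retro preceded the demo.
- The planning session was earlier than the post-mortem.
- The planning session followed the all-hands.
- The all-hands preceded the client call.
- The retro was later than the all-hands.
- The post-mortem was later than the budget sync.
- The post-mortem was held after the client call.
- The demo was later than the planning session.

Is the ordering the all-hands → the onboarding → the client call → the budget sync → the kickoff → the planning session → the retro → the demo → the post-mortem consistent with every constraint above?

yes

Check each stated constraint against the proposed order — e.g. the client call is ahead of the post-mortem; the onboarding is ahead of the post-mortem. Every pair is in the required order; nothing is violated.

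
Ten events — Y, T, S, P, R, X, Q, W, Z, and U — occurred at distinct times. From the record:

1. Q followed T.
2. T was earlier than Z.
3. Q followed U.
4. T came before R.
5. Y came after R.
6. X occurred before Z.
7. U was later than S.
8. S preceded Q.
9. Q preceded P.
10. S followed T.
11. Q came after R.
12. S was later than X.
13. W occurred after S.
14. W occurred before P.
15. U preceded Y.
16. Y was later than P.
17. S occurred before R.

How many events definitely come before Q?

5

Directly stated before Q: R, S, T, and U.
X reaches Q via X → S → Q.
No chain forces P (or any of the others) ahead of Q.
That's R, S, T, U, and X — 5 in all.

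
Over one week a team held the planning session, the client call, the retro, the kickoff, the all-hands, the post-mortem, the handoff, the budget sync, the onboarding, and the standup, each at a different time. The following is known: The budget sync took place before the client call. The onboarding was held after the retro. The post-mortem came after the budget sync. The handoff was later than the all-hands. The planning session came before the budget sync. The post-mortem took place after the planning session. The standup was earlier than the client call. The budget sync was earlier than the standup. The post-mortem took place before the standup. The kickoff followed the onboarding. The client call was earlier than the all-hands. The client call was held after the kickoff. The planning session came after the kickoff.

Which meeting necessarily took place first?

the retro

The retro has a chain of constraints placing it before every other meeting, so the retro must be first.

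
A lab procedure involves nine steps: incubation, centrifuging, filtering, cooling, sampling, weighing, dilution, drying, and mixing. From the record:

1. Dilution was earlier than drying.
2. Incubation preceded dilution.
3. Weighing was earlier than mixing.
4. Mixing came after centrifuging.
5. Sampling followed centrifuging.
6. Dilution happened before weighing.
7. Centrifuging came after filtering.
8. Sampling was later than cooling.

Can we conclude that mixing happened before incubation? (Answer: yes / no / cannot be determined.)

Tracing the constraints gives incubation → dilution → weighing → mixing, so incubation must come before mixing.
That means mixing cannot be before incubation.

no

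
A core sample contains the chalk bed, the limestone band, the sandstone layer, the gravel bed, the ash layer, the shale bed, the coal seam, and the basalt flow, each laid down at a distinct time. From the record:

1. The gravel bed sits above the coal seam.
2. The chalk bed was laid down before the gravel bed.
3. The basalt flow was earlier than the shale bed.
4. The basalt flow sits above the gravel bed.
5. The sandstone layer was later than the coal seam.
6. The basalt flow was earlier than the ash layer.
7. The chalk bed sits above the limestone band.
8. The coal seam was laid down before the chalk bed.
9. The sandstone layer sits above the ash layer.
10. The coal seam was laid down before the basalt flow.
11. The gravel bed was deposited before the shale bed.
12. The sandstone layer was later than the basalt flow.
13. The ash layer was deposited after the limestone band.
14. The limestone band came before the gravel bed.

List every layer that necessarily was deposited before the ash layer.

the basalt flow, the chalk bed, the coal seam, the gravel bed, the limestone band

Directly stated before the ash layer: the basalt flow and the limestone band.
The chalk bed reaches the ash layer via the chalk bed → the gravel bed → the basalt flow → the ash layer.
The coal seam reaches the ash layer via the coal seam → the basalt flow → the ash layer.
The gravel bed reaches the ash layer via the gravel bed → the basalt flow → the ash layer.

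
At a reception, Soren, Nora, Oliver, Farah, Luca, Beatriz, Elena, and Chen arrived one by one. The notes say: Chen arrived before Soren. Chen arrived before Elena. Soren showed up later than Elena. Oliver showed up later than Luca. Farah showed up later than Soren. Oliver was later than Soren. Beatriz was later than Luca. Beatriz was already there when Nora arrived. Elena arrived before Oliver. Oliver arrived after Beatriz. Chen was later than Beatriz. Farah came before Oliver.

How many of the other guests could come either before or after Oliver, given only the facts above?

1

Forced before Oliver: Beatriz, Chen, Elena, Farah, Luca, and Soren.
That leaves Nora with no forced order relative to Oliver — 1.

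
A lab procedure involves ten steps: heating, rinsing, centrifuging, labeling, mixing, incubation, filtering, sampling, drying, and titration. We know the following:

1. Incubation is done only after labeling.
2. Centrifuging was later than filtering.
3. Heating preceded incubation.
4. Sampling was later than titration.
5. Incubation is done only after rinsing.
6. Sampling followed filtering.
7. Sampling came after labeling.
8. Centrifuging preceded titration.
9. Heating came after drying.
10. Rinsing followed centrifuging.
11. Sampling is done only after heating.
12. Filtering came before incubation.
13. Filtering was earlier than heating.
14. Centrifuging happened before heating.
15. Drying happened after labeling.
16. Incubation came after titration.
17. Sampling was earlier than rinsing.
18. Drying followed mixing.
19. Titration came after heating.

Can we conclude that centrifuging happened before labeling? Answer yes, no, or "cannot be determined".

cannot be determined

No chain of stated constraints runs from centrifuging to labeling, and none runs from labeling to centrifuging either.
So the relative order of centrifuging and labeling is not fixed by the given facts.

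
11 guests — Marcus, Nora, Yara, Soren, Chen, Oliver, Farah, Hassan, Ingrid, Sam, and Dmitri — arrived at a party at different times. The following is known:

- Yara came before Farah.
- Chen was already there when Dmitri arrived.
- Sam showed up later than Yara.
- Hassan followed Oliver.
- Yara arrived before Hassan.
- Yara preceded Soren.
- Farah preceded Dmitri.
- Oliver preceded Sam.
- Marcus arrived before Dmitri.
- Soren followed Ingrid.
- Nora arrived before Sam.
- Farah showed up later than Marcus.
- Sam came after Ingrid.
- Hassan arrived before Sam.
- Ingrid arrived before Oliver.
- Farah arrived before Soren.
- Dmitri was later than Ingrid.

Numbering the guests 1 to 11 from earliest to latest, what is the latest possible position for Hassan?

10

Hassan must come before Sam — 1 guest forced after them.
Everything else can be placed before Hassan in some valid order, so Hassan can sit as late as position 11 − 1 = 10.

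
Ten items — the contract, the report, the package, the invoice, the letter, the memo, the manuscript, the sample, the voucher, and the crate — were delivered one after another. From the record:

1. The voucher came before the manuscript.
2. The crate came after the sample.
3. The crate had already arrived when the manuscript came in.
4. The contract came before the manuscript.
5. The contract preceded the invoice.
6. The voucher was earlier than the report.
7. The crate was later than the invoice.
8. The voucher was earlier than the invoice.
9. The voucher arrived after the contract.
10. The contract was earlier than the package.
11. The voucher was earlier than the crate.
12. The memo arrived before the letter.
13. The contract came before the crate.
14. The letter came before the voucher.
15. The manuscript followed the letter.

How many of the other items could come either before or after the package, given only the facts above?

8

Forced before the package: the contract.
That leaves the crate, the invoice, the letter, the manuscript, the memo, the report, the sample, and the voucher with no forced order relative to the package — 8.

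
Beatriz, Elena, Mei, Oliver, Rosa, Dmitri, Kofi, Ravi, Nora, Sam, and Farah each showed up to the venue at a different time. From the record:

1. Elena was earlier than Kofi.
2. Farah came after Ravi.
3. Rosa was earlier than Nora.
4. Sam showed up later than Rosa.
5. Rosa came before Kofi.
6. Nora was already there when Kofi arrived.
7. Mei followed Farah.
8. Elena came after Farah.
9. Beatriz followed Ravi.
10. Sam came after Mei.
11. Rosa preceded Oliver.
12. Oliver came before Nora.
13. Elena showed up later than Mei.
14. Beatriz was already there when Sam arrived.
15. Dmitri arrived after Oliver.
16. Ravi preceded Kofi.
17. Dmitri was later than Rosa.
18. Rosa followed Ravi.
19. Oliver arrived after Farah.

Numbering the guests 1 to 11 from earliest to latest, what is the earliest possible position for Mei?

3

Farah and Ravi must both come before Mei — 2 forced predecessors.
Nothing else is forced ahead of Mei, so their earliest slot is position 2 + 1 = 3.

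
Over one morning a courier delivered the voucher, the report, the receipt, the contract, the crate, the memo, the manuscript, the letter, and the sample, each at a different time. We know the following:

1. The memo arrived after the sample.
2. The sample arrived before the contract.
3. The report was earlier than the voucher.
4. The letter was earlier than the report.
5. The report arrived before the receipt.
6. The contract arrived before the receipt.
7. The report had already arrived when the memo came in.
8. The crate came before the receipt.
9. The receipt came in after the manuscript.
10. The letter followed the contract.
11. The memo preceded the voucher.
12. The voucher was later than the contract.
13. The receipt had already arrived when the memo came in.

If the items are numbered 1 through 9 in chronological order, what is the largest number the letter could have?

5

The letter must come before the memo, the receipt, the report, and the voucher — 4 items forced after it.
Everything else can be placed before the letter in some valid order, so the letter can sit as late as position 9 − 4 = 5.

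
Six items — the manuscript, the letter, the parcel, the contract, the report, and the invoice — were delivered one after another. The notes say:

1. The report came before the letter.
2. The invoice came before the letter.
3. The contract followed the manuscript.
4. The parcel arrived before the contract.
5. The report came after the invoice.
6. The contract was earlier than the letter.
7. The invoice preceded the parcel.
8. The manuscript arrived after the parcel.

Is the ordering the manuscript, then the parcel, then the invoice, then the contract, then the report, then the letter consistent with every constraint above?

no

The constraints require the parcel before the manuscript, but in the proposed sequence the manuscript appears ahead of the parcel. That one violation is enough.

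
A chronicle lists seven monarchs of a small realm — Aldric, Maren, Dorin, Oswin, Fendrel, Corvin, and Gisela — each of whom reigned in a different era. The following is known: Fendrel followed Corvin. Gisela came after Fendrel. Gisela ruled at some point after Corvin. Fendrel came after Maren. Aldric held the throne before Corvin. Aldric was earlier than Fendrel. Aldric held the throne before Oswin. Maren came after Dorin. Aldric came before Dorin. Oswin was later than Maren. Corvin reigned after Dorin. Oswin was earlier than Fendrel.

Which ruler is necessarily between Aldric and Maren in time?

Dorin

Tracing the constraints gives Aldric → Dorin → Maren, so Dorin sits after Aldric and before Maren.
No other ruler is forced both after Aldric and before Maren.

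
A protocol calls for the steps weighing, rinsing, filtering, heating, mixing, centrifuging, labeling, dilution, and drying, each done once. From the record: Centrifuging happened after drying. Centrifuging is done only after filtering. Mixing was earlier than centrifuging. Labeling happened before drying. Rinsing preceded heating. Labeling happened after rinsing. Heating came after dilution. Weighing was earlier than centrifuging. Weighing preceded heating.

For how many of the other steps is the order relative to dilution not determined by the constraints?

7

Forced after dilution: heating.
That leaves centrifuging, drying, filtering, labeling, mixing, rinsing, and weighing with no forced order relative to dilution — 7.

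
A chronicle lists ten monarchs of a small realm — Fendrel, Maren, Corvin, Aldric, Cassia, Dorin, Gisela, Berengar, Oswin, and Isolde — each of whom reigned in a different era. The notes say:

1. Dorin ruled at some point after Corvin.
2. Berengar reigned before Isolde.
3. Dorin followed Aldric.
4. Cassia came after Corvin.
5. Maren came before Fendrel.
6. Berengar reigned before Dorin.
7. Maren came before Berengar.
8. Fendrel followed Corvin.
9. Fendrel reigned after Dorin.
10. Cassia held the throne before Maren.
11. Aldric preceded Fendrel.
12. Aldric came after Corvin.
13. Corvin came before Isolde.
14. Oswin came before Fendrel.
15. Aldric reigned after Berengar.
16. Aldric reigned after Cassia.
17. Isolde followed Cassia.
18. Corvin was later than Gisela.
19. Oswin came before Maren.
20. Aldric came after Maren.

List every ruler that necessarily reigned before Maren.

Cassia, Corvin, Gisela, Oswin

Directly stated before Maren: Cassia and Oswin.
Corvin reaches Maren via Corvin → Cassia → Maren.
Gisela reaches Maren via Gisela → Corvin → Cassia → Maren.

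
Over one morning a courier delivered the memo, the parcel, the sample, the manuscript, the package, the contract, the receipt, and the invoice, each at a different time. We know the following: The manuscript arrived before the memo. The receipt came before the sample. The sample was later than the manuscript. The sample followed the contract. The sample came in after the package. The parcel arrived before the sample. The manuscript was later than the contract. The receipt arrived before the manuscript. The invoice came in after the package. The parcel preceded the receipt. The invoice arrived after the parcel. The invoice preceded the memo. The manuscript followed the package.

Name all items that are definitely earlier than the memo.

Directly stated before the memo: the invoice and the manuscript.
The contract reaches the memo via the contract → the manuscript → the memo.
The package reaches the memo via the package → the manuscript → the memo.
The parcel reaches the memo via the parcel → the invoice → the memo.
Likewise the receipt reaches the memo by chaining the stated constraints.
No chain forces the sample ahead of the memo.

the contract, the invoice, the manuscript, the package, the parcel, the receipt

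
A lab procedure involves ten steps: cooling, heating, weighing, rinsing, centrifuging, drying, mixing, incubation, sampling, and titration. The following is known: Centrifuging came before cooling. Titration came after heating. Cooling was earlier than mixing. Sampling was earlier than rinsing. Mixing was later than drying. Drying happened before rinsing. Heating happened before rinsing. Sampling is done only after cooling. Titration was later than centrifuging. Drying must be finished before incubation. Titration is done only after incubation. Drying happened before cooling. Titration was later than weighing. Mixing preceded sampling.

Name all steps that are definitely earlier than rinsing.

Directly stated before rinsing: drying, heating, and sampling.
Centrifuging reaches rinsing via centrifuging → cooling → sampling → rinsing.
Cooling reaches rinsing via cooling → sampling → rinsing.
Mixing reaches rinsing via mixing → sampling → rinsing.
No chain forces weighing (or any of the others) ahead of rinsing.

centrifuging, cooling, drying, heating, mixing, sampling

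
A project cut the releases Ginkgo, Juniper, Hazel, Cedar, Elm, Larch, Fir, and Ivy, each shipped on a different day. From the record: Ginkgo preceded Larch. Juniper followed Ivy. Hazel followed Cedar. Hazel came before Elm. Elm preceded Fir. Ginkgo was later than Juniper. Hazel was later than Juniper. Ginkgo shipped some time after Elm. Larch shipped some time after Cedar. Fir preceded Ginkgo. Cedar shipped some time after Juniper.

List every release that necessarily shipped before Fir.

Directly stated before Fir: Elm.
Cedar reaches Fir via Cedar → Hazel → Elm → Fir.
Hazel reaches Fir via Hazel → Elm → Fir.
Ivy reaches Fir via Ivy → Juniper → Hazel → Elm → Fir.
Likewise Juniper reaches Fir by chaining the stated constraints.
No chain forces Ginkgo (or any of the others) ahead of Fir.

Cedar, Elm, Hazel, Ivy, Juniper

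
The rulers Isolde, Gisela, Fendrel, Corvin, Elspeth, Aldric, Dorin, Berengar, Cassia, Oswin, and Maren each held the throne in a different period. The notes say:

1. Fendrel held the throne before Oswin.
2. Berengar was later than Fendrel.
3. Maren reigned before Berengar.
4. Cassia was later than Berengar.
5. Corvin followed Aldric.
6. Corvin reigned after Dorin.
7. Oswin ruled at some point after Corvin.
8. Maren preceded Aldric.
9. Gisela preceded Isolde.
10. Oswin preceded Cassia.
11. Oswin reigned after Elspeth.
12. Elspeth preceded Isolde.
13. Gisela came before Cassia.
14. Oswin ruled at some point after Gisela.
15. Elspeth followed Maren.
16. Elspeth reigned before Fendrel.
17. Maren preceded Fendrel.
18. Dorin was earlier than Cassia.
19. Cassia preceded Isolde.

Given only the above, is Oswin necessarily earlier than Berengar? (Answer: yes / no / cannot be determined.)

cannot be determined

No chain of stated constraints runs from Oswin to Berengar, and none runs from Berengar to Oswin either.
So the relative order of Oswin and Berengar is not fixed by the given facts.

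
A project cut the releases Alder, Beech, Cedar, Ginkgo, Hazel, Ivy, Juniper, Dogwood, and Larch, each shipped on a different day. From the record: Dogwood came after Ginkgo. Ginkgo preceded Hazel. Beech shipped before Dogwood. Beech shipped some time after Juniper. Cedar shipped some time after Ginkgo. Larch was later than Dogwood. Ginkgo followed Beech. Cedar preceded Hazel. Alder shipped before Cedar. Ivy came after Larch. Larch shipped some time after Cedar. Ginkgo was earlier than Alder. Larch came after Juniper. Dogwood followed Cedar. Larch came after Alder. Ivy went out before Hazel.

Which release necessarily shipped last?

Hazel

Every other release has a chain of constraints placing it before Hazel, so Hazel is last.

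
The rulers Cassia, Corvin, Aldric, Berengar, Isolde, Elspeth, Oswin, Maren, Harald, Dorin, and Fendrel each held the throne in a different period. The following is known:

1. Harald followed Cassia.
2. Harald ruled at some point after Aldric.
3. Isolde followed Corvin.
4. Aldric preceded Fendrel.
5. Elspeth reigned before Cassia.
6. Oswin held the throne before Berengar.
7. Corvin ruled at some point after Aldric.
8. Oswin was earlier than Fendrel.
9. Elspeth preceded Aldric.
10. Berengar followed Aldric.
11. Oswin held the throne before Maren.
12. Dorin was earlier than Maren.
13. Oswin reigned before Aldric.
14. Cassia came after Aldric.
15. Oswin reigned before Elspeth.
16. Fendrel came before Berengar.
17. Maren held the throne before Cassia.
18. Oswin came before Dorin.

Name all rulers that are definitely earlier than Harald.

Directly stated before Harald: Aldric and Cassia.
Dorin reaches Harald via Dorin → Maren → Cassia → Harald.
Elspeth reaches Harald via Elspeth → Cassia → Harald.
Maren reaches Harald via Maren → Cassia → Harald.
Likewise Oswin reaches Harald by chaining the stated constraints.

Aldric, Cassia, Dorin, Elspeth, Maren, Oswin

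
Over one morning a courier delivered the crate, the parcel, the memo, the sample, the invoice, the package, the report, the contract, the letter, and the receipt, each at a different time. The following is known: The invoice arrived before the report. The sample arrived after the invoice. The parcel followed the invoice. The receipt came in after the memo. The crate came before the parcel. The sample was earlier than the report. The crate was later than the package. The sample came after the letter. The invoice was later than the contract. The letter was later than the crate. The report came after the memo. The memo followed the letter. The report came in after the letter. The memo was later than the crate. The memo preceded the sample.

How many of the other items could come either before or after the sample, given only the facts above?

Forced before the sample: the contract, the crate, the invoice, the letter, the memo, and the package; forced after the sample: the report.
That leaves the parcel and the receipt with no forced order relative to the sample — 2.

2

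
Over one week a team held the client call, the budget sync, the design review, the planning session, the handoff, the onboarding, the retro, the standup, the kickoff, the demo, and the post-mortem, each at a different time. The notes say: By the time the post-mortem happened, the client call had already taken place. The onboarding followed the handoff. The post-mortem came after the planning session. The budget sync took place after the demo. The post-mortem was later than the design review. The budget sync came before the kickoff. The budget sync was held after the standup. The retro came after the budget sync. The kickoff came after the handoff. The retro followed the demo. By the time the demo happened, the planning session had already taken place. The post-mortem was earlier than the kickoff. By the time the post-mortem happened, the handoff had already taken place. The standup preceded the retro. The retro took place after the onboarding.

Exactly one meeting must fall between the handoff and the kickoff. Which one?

Tracing the constraints gives the handoff → the post-mortem → the kickoff, so the post-mortem sits after the handoff and before the kickoff.
No other meeting is forced both after the handoff and before the kickoff.

the post-mortem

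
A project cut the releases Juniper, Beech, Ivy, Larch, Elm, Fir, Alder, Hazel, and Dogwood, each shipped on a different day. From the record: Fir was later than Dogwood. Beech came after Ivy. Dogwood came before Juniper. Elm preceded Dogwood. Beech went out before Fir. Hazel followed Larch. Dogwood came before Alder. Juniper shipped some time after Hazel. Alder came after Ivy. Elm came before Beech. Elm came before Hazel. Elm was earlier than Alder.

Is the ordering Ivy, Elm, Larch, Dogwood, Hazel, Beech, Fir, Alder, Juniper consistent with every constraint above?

Check each stated constraint against the proposed order — e.g. Elm is ahead of Alder; Ivy is ahead of Alder. Every pair is in the required order; nothing is violated.

yes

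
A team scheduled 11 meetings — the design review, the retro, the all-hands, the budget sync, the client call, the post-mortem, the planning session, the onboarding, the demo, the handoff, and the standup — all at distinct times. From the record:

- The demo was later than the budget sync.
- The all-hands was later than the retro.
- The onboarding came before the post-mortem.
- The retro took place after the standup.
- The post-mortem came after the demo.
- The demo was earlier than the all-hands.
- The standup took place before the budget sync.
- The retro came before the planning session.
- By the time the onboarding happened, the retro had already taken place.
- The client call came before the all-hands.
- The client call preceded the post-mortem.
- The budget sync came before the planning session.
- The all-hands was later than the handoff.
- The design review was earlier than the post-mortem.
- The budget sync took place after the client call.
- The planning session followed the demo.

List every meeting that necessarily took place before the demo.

the budget sync, the client call, the standup

Directly stated before the demo: the budget sync.
The client call reaches the demo via the client call → the budget sync → the demo.
The standup reaches the demo via the standup → the budget sync → the demo.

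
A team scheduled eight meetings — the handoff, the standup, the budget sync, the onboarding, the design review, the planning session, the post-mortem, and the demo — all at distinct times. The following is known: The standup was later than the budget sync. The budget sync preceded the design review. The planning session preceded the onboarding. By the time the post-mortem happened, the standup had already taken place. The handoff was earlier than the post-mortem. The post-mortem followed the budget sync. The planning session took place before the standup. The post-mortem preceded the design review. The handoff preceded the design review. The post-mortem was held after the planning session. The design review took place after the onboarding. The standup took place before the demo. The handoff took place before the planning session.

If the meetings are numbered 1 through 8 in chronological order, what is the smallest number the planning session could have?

The handoff must come before the planning session — 1 forced predecessor.
Nothing else is forced ahead of the planning session, so its earliest slot is position 1 + 1 = 2.

2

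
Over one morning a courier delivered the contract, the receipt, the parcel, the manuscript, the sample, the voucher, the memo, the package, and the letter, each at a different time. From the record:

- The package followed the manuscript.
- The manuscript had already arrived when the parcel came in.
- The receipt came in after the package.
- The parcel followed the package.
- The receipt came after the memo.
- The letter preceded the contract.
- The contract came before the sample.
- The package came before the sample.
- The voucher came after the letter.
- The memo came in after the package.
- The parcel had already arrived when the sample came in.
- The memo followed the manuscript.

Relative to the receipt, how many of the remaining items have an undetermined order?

Forced before the receipt: the manuscript, the memo, and the package.
That leaves the contract, the letter, the parcel, the sample, and the voucher with no forced order relative to the receipt — 5.

5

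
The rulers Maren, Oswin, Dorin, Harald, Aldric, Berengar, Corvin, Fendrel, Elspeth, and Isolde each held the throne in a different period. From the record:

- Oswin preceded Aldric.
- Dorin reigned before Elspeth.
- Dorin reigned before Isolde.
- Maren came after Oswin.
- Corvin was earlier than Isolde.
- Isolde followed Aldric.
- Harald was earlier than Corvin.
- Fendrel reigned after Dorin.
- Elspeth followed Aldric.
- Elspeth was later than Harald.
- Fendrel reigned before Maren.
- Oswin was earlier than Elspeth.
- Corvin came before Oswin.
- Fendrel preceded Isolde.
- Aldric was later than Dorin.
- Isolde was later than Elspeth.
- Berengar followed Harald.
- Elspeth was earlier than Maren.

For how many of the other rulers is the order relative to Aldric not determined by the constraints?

2

Forced before Aldric: Corvin, Dorin, Harald, and Oswin; forced after Aldric: Elspeth, Isolde, and Maren.
That leaves Berengar and Fendrel with no forced order relative to Aldric — 2.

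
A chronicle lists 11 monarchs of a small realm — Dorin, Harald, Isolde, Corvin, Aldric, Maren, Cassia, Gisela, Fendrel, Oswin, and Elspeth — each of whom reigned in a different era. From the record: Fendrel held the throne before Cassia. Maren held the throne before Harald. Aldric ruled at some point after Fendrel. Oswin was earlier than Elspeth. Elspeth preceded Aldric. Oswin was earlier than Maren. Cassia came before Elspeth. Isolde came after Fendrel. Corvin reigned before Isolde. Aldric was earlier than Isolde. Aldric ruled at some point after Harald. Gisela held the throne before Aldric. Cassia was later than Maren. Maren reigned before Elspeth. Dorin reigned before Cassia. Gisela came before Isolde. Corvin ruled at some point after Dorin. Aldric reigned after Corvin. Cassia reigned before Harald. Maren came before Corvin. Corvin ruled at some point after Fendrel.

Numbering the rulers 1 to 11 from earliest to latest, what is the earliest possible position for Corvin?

Dorin, Fendrel, Maren, and Oswin must all come before Corvin — 4 forced predecessors.
Nothing else is forced ahead of Corvin, so their earliest slot is position 4 + 1 = 5.

5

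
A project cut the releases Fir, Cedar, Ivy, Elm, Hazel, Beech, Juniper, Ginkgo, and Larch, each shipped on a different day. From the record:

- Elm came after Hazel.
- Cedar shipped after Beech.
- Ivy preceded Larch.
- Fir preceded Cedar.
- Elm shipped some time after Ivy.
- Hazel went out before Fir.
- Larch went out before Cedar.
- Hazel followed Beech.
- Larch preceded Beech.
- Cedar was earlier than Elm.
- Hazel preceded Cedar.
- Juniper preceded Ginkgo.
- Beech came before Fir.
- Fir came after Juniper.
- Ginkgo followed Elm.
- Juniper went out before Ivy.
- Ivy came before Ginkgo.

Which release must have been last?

Every other release has a chain of constraints placing it before Ginkgo, so Ginkgo is last.

Ginkgo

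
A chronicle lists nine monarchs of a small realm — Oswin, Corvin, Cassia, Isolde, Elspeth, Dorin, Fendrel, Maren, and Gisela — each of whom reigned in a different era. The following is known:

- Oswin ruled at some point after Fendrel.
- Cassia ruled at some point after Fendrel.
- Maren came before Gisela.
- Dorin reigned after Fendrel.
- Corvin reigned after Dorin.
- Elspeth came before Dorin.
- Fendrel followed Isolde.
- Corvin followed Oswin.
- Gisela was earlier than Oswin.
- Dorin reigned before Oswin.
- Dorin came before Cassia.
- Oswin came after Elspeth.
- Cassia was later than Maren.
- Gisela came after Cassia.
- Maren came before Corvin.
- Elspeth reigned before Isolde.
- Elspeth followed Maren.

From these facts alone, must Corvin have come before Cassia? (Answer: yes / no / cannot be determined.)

Tracing the constraints gives Cassia → Gisela → Oswin → Corvin, so Cassia must come before Corvin.
That means Corvin cannot be before Cassia.

no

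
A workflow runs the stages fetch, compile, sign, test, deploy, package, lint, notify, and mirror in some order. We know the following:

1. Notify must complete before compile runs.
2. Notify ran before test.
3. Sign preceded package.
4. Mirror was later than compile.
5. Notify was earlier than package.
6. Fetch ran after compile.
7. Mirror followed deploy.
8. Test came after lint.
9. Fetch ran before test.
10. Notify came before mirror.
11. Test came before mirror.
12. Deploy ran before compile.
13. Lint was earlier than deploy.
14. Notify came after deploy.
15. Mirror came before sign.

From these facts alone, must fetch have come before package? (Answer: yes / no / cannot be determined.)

Chain the constraints: fetch → test → mirror → sign → package. Each link is directly stated, so fetch comes before package.

yes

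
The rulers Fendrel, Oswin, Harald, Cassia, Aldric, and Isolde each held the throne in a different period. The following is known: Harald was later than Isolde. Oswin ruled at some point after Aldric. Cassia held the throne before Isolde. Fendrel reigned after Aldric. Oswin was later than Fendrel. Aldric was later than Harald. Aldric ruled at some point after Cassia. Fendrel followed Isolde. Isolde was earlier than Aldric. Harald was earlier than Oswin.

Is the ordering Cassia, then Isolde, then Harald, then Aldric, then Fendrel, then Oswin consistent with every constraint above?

Check each stated constraint against the proposed order — e.g. Cassia is ahead of Aldric; Harald is ahead of Oswin. Every pair is in the required order; nothing is violated.

yes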